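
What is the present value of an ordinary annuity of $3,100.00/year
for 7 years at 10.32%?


Formula: PV = PMT * (1 - (1+r)^(-n)) / r
Discount factor: (1 + 0.1032)^(-7) = 0.502829
Bracket: 1 - 0.502829 = 0.497171
PV = $3,100.00 * 0.497171 / 0.1032 = $14,934.40

$14,934.40


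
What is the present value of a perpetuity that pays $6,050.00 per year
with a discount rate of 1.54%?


Formula: PV = C / r
Substituting: PV = $6,050.00 / 0.0154
PV = $392,857.14

$392,857.14


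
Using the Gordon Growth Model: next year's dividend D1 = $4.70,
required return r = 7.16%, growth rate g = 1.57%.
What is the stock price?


Formula: P = D1 / (r - g)
Spread: r - g = 0.0716 - 0.0157 = 0.0559
Substituting: P = $4.70 / 0.0559
P = $84.08

$84.08


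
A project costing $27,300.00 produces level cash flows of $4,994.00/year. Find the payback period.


Formula: Payback = investment / annual cash flow
Substituting: Payback = $27,300.00 / $4,994.00
Payback = 5.4666 years

5.4666 years


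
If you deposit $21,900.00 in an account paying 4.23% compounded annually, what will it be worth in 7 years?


Formula: FV = P * (1 + r)^n
Substituting: FV = $21,900.00 * (1 + 0.0423)^7
Growth factor: (1.0423)^7 = 1.336439
FV = $21,900.00 * 1.336439 = $29,268.02

$29,268.02


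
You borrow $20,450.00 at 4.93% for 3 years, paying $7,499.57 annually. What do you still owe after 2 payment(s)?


Formula: Balance = PV*(1+r)^k - PMT*((1+r)^k - 1)/r
Growth: (1 + 0.0493)^2 = 1.10103
Accumulated factor: ((1+r)^k - 1)/r = 2.0493
Balance = $20,450.00 * 1.10103 - $7,499.57 * 2.0493
Balance = $7,147.20

$7,147.20


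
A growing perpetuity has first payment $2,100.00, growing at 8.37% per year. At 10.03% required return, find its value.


Formula: PV = C / (r - g)
Spread: r - g = 0.1003 - 0.0837 = 0.0166
Substituting: PV = $2,100.00 / 0.0166
PV = $126,506.02

$126,506.02


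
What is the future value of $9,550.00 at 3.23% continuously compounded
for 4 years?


Formula: FV = P * e^(r*t)
Exponent: r*t = 0.0323 * 4 = 0.1292
e^(0.1292) = 1.137918
FV = $9,550.00 * 1.137918 = $10,867.11

$10,867.11


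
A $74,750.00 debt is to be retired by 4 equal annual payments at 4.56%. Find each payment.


Formula: PMT = PV * r / (1 - (1+r)^(-n))
Denominator: 1 - (1 + 0.0456)^(-4) = 0.163362
Numerator: $74,750.00 * 0.0456 = 3408.6
PMT = 3408.6 / 0.163362 = $20,865.35

$20,865.35


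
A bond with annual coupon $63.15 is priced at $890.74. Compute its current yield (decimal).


Formula: Current yield = annual coupon / price
Substituting: CY = $63.15 / $890.74
CY = 0.070896

0.070896


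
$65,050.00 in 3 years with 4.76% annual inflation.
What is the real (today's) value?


Formula: Real value = nominal / (1 + inflation)^years
Price level: (1 + 0.0476)^3 = 1.149705
Real value = $65,050.00 / 1.149705 = $56,579.72

$56,579.72


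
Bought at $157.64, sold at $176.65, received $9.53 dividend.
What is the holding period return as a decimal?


Formula: HPR = (P1 - P0 + D) / P0
Gain: $176.65 - $157.64 + $9.53 = $28.54
HPR = $28.54 / $157.64 = 0.181

0.181


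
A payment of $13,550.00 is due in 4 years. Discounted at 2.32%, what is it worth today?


Formula: PV = FV / (1 + r)^n
Substituting: PV = $13,550.00 / (1 + 0.0232)^4
Discount factor: (1.0232)^4 = 1.09608
PV = $13,550.00 / 1.09608 = $12,362.24

$12,362.24


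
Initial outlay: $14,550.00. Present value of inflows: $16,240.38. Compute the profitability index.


Formula: PI = PV(cash flows) / initial investment
Substituting: PI = $16,240.38 / $14,550.00
PI = 1.1162

1.1162


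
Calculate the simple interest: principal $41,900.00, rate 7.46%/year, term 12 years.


Formula: I = P * r * t
Substituting: I = $41,900.00 * 0.0746 * 12
Step: I = $41,900.00 * 0.8952
I = $37,508.88

$37,508.88


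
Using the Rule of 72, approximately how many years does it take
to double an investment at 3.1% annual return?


Formula: Years ≈ 72 / r
Substituting: Years ≈ 72 / 3.1
Years ≈ 23.2

23.2 years


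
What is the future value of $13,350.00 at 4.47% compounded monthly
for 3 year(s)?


Formula: FV = P * (1 + r/m)^(m*t)
Period rate: r/m = 0.0447 / 12 = 0.003725
Total periods: m*t = 12 * 3 = 36
Growth factor: (1 + 0.003725)^36 = 1.143222
FV = $13,350.00 * 1.143222 = $15,262.02

$15,262.02


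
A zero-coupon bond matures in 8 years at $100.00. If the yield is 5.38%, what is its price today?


Formula: Price = FV / (1 + r)^n
Substituting: Price = $100.00 / (1 + 0.0538)^8
Discount factor: (1.0538)^8 = 1.520777
Price = $100.00 / 1.520777 = $65.76

$65.76


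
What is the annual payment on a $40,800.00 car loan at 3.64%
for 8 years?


Formula: PMT = PV * r / (1 - (1+r)^(-n))
Denominator: 1 - (1 + 0.0364)^(-8) = 0.248756
Numerator: $40,800.00 * 0.0364 = 1485.12
PMT = 1485.12 / 0.248756 = $5,970.18

$5,970.18


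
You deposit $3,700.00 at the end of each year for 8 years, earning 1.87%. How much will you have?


Formula: FV = PMT * ((1+r)^n - 1) / r
Growth factor: (1 + 0.0187)^8 = 1.159766
Numerator: 1.159766 - 1 = 0.159766
FV = $3,700.00 * 0.159766 / 0.0187 = $31,611.49

$31,611.49


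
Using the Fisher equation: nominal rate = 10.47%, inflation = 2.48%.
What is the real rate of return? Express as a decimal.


Formula: (1 + r_real) = (1 + r_nom) / (1 + inflation)
Substituting: (1 + r_real) = 1.1047 / 1.0248
(1 + r_real) = 1.077966
r_real = 1.077966 - 1 = 0.077966

0.077966


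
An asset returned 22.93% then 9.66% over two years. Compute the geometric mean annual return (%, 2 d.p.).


Formula: Geometric mean = ((1+r1)*(1+r2))^(1/2) - 1
Product: (1 + 0.2293) * (1 + 0.0966) = 1.2293 * 1.0966 = 1.34805
Square root: 1.34805^0.5 = 1.161056
Geometric mean = 1.161056 - 1 = 0.161056
As percentage: 16.11%

16.11%


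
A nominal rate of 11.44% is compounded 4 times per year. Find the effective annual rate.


Formula: EAR = (1 + r/m)^m - 1
Period rate: r/m = 0.1144 / 4 = 0.0286
Compounding: (1 + 0.0286)^4 = 1.119402
EAR = 1.119402 - 1 = 0.119402

0.119402


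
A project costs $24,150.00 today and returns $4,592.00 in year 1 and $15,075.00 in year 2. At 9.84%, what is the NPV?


Formula: NPV = C0 + C1/(1+r) + C2/(1+r)^2
Discount C1: $4,592.00 / (1 + 0.0984) = $4,180.63
Discount C2: $15,075.00 / (1 + 0.0984)^2 = $12,495.00
NPV = -$24,150.00 + $4,180.63 + $12,495.00 = -$7,474.37

-$7,474.37


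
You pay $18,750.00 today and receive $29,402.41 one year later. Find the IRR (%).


Formula: IRR = C1/C0 - 1
Substituting: IRR = $29,402.41 / $18,750.00 - 1
Ratio: 1.568129 - 1 = 0.568129
IRR = 56.8129%

56.8129%


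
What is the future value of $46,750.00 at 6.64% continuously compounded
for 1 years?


Formula: FV = P * e^(r*t)
Exponent: r*t = 0.0664 * 1 = 0.0664
e^(0.0664) = 1.068654
FV = $46,750.00 * 1.068654 = $49,959.58

$49,959.58


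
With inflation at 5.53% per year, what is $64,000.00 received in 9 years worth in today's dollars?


Formula: Real value = nominal / (1 + inflation)^years
Price level: (1 + 0.0553)^9 = 1.623243
Real value = $64,000.00 / 1.623243 = $39,427.25

$39,427.25


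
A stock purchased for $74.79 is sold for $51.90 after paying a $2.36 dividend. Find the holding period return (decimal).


Formula: HPR = (P1 - P0 + D) / P0
Gain: $51.90 - $74.79 + $2.36 = -$20.53
HPR = -$20.53 / $74.79 = -0.2745

-0.2745


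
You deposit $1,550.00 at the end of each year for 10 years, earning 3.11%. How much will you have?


Formula: FV = PMT * ((1+r)^n - 1) / r
Growth factor: (1 + 0.0311)^10 = 1.358338
Numerator: 1.358338 - 1 = 0.358338
FV = $1,550.00 * 0.358338 / 0.0311 = $17,859.29

$17,859.29


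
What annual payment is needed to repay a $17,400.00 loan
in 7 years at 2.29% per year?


Formula: PMT = PV * r / (1 - (1+r)^(-n))
Denominator: 1 - (1 + 0.0229)^(-7) = 0.14657
Numerator: $17,400.00 * 0.0229 = 398.46
PMT = 398.46 / 0.14657 = $2,718.56

$2,718.56


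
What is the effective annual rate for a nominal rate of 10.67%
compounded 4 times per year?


Formula: EAR = (1 + r/m)^m - 1
Period rate: r/m = 0.1067 / 4 = 0.026675
Compounding: (1 + 0.026675)^4 = 1.111046
EAR = 1.111046 - 1 = 0.111046

0.111046


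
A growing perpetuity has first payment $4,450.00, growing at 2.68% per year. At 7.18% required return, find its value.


Formula: PV = C / (r - g)
Spread: r - g = 0.0718 - 0.0268 = 0.045
Substituting: PV = $4,450.00 / 0.045
PV = $98,888.89

$98,888.89


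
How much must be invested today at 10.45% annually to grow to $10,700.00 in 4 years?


Formula: PV = FV / (1 + r)^n
Substituting: PV = $10,700.00 / (1 + 0.1045)^4
Discount factor: (1.1045)^4 = 1.488205
PV = $10,700.00 / 1.488205 = $7,189.87

$7,189.87


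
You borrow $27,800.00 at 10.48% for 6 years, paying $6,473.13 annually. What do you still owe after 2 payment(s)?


Formula: Balance = PV*(1+r)^k - PMT*((1+r)^k - 1)/r
Growth: (1 + 0.1048)^2 = 1.220583
Accumulated factor: ((1+r)^k - 1)/r = 2.1048
Balance = $27,800.00 * 1.220583 - $6,473.13 * 2.1048
Balance = $20,307.56

$20,307.56


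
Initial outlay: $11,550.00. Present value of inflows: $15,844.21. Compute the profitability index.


Formula: PI = PV(cash flows) / initial investment
Substituting: PI = $15,844.21 / $11,550.00
PI = 1.3718

1.3718


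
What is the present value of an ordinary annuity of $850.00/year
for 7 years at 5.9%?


Formula: PV = PMT * (1 - (1+r)^(-n)) / r
Discount factor: (1 + 0.059)^(-7) = 0.669466
Bracket: 1 - 0.669466 = 0.330534
PV = $850.00 * 0.330534 / 0.059 = $4,761.94

$4,761.94


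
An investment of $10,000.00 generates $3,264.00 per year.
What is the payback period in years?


Formula: Payback = investment / annual cash flow
Substituting: Payback = $10,000.00 / $3,264.00
Payback = 3.0637 years

3.0637 years


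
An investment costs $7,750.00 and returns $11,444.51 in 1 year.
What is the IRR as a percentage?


Formula: IRR = C1/C0 - 1
Substituting: IRR = $11,444.51 / $7,750.00 - 1
Ratio: 1.476711 - 1 = 0.476711
IRR = 47.6711%

47.6711%


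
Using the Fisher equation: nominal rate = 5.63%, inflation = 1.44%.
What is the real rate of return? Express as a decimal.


Formula: (1 + r_real) = (1 + r_nom) / (1 + inflation)
Substituting: (1 + r_real) = 1.0563 / 1.0144
(1 + r_real) = 1.041305
r_real = 1.041305 - 1 = 0.041305

0.041305


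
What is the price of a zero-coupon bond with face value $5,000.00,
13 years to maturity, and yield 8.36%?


Formula: Price = FV / (1 + r)^n
Substituting: Price = $5,000.00 / (1 + 0.0836)^13
Discount factor: (1.0836)^13 = 2.83986
Price = $5,000.00 / 2.83986 = $1,760.65

$1,760.65


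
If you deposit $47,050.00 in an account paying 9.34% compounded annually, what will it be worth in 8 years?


Formula: FV = P * (1 + r)^n
Substituting: FV = $47,050.00 * (1 + 0.0934)^8
Growth factor: (1.0934)^8 = 2.042832
FV = $47,050.00 * 2.042832 = $96,115.22

$96,115.22


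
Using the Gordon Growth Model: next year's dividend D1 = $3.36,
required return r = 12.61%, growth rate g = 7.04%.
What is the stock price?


Formula: P = D1 / (r - g)
Spread: r - g = 0.1261 - 0.0704 = 0.0557
Substituting: P = $3.36 / 0.0557
P = $60.32

$60.32


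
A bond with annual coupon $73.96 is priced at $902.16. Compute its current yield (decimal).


Formula: Current yield = annual coupon / price
Substituting: CY = $73.96 / $902.16
CY = 0.081981

0.081981


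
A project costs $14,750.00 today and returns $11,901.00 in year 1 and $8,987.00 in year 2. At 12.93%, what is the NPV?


Formula: NPV = C0 + C1/(1+r) + C2/(1+r)^2
Discount C1: $11,901.00 / (1 + 0.1293) = $10,538.39
Discount C2: $8,987.00 / (1 + 0.1293)^2 = $7,046.87
NPV = -$14,750.00 + $10,538.39 + $7,046.87 = $2,835.25

$2,835.25


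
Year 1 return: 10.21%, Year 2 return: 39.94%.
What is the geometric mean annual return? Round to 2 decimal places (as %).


Formula: Geometric mean = ((1+r1)*(1+r2))^(1/2) - 1
Product: (1 + 0.1021) * (1 + 0.3994) = 1.1021 * 1.3994 = 1.542279
Square root: 1.542279^0.5 = 1.241885
Geometric mean = 1.241885 - 1 = 0.241885
As percentage: 24.19%

24.19%


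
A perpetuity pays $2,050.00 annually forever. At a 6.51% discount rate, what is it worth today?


Formula: PV = C / r
Substituting: PV = $2,050.00 / 0.0651
PV = $31,490.02

$31,490.02


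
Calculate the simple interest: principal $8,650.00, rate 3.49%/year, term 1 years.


Formula: I = P * r * t
Substituting: I = $8,650.00 * 0.0349 * 1
Step: I = $8,650.00 * 0.0349
I = $301.89

$301.89


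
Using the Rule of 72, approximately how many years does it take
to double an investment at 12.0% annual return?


Formula: Years ≈ 72 / r
Substituting: Years ≈ 72 / 12.0
Years ≈ 6.0

6.0 years


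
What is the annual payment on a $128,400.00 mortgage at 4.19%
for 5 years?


Formula: PMT = PV * r / (1 - (1+r)^(-n))
Denominator: 1 - (1 + 0.0419)^(-5) = 0.18554
Numerator: $128,400.00 * 0.0419 = 5379.96
PMT = 5379.96 / 0.18554 = $28,996.24

$28,996.24


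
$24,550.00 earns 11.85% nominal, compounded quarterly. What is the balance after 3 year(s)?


Formula: FV = P * (1 + r/m)^(m*t)
Period rate: r/m = 0.1185 / 4 = 0.029625
Total periods: m*t = 4 * 3 = 12
Growth factor: (1 + 0.029625)^12 = 1.419544
FV = $24,550.00 * 1.419544 = $34,849.81

$34,849.81


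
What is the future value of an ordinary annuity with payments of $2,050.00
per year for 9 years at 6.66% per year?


Formula: FV = PMT * ((1+r)^n - 1) / r
Growth factor: (1 + 0.0666)^9 = 1.786546
Numerator: 1.786546 - 1 = 0.786546
FV = $2,050.00 * 0.786546 / 0.0666 = $24,210.50

$24,210.50


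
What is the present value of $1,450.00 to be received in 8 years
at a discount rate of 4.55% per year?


Formula: PV = FV / (1 + r)^n
Substituting: PV = $1,450.00 / (1 + 0.0455)^8
Discount factor: (1.0455)^8 = 1.427553
PV = $1,450.00 / 1.427553 = $1,015.72

$1,015.72


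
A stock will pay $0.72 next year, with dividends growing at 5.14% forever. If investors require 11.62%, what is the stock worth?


Formula: P = D1 / (r - g)
Spread: r - g = 0.1162 - 0.0514 = 0.0648
Substituting: P = $0.72 / 0.0648
P = $11.11

$11.11


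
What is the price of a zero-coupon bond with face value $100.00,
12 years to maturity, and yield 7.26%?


Formula: Price = FV / (1 + r)^n
Substituting: Price = $100.00 / (1 + 0.0726)^12
Discount factor: (1.0726)^12 = 2.318748
Price = $100.00 / 2.318748 = $43.13

$43.13


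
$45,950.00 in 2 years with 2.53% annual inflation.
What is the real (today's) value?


Formula: Real value = nominal / (1 + inflation)^years
Price level: (1 + 0.0253)^2 = 1.05124
Real value = $45,950.00 / 1.05124 = $43,710.28

$43,710.28


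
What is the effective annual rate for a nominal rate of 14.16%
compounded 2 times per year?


Formula: EAR = (1 + r/m)^m - 1
Period rate: r/m = 0.1416 / 2 = 0.0708
Compounding: (1 + 0.0708)^2 = 1.146613
EAR = 1.146613 - 1 = 0.146613

0.146613


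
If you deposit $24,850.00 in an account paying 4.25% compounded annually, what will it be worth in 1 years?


Formula: FV = P * (1 + r)^n
Substituting: FV = $24,850.00 * (1 + 0.0425)^1
Growth factor: (1.0425)^1 = 1.0425
FV = $24,850.00 * 1.0425 = $25,906.13

$25,906.13


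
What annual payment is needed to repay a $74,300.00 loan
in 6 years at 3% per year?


Formula: PMT = PV * r / (1 - (1+r)^(-n))
Denominator: 1 - (1 + 0.03)^(-6) = 0.162516
Numerator: $74,300.00 * 0.03 = 2229.0
PMT = 2229.0 / 0.162516 = $13,715.59

$13,715.59


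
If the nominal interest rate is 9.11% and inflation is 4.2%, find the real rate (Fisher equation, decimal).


Formula: (1 + r_real) = (1 + r_nom) / (1 + inflation)
Substituting: (1 + r_real) = 1.0911 / 1.042
(1 + r_real) = 1.047121
r_real = 1.047121 - 1 = 0.047121

0.047121


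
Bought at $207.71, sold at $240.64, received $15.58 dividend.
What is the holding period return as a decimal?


Formula: HPR = (P1 - P0 + D) / P0
Gain: $240.64 - $207.71 + $15.58 = $48.51
HPR = $48.51 / $207.71 = 0.2335

0.2335


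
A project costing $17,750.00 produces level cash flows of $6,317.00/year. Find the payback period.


Formula: Payback = investment / annual cash flow
Substituting: Payback = $17,750.00 / $6,317.00
Payback = 2.8099 years

2.8099 years


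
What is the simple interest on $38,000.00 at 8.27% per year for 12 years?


Formula: I = P * r * t
Substituting: I = $38,000.00 * 0.0827 * 12
Step: I = $38,000.00 * 0.9924
I = $37,711.20

$37,711.20


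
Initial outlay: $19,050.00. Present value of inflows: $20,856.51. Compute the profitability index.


Formula: PI = PV(cash flows) / initial investment
Substituting: PI = $20,856.51 / $19,050.00
PI = 1.0948

1.0948


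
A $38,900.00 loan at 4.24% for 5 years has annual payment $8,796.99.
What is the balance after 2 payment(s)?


Formula: Balance = PV*(1+r)^k - PMT*((1+r)^k - 1)/r
Growth: (1 + 0.0424)^2 = 1.086598
Accumulated factor: ((1+r)^k - 1)/r = 2.0424
Balance = $38,900.00 * 1.086598 - $8,796.99 * 2.0424
Balance = $24,301.68

$24,301.68


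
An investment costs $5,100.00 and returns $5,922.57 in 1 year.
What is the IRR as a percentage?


Formula: IRR = C1/C0 - 1
Substituting: IRR = $5,922.57 / $5,100.00 - 1
Ratio: 1.161288 - 1 = 0.161288
IRR = 16.1288%

16.1288%


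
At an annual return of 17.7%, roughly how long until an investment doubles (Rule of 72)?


Formula: Years ≈ 72 / r
Substituting: Years ≈ 72 / 17.7
Years ≈ 4.1

4.1 years


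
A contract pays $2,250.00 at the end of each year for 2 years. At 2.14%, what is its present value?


Formula: PV = PMT * (1 - (1+r)^(-n)) / r
Discount factor: (1 + 0.0214)^(-2) = 0.958536
Bracket: 1 - 0.958536 = 0.041464
PV = $2,250.00 * 0.041464 / 0.0214 = $4,359.56

$4,359.56


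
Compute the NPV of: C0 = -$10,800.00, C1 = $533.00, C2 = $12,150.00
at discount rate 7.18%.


Formula: NPV = C0 + C1/(1+r) + C2/(1+r)^2
Discount C1: $533.00 / (1 + 0.0718) = $497.29
Discount C2: $12,150.00 / (1 + 0.0718)^2 = $10,576.67
NPV = -$10,800.00 + $497.29 + $10,576.67 = $273.96

$273.96


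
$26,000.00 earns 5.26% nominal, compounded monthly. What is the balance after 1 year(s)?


Formula: FV = P * (1 + r/m)^(m*t)
Period rate: r/m = 0.0526 / 12 = 0.004383
Total periods: m*t = 12 * 1 = 12
Growth factor: (1 + 0.004383)^12 = 1.053887
FV = $26,000.00 * 1.053887 = $27,401.06

$27,401.06


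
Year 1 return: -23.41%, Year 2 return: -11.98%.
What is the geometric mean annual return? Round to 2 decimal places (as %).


Formula: Geometric mean = ((1+r1)*(1+r2))^(1/2) - 1
Product: (1 + -0.2341) * (1 + -0.1198) = 0.7659 * 0.8802 = 0.674145
Square root: 0.674145^0.5 = 0.821063
Geometric mean = 0.821063 - 1 = -0.178937
As percentage: -17.89%

-17.89%


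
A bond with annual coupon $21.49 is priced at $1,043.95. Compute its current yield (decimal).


Formula: Current yield = annual coupon / price
Substituting: CY = $21.49 / $1,043.95
CY = 0.020585

0.020585


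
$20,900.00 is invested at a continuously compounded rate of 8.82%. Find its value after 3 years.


Formula: FV = P * e^(r*t)
Exponent: r*t = 0.0882 * 3 = 0.2646
e^(0.2646) = 1.30291
FV = $20,900.00 * 1.30291 = $27,230.81

$27,230.81


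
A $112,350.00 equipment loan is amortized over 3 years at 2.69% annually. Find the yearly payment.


Formula: PMT = PV * r / (1 - (1+r)^(-n))
Denominator: 1 - (1 + 0.0269)^(-3) = 0.076545
Numerator: $112,350.00 * 0.0269 = 3022.215
PMT = 3022.215 / 0.076545 = $39,482.64

$39,482.64


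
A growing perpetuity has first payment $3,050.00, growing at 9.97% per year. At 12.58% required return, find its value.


Formula: PV = C / (r - g)
Spread: r - g = 0.1258 - 0.0997 = 0.0261
Substituting: PV = $3,050.00 / 0.0261
PV = $116,858.24

$116,858.24


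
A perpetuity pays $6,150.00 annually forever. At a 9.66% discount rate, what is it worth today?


Formula: PV = C / r
Substituting: PV = $6,150.00 / 0.0966
PV = $63,664.60

$63,664.60


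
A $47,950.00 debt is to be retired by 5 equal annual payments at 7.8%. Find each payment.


Formula: PMT = PV * r / (1 - (1+r)^(-n))
Denominator: 1 - (1 + 0.078)^(-5) = 0.31308
Numerator: $47,950.00 * 0.078 = 3740.1
PMT = 3740.1 / 0.31308 = $11,946.15

$11,946.15


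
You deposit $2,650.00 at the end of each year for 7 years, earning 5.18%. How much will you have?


Formula: FV = PMT * ((1+r)^n - 1) / r
Growth factor: (1 + 0.0518)^7 = 1.424073
Numerator: 1.424073 - 1 = 0.424073
FV = $2,650.00 * 0.424073 / 0.0518 = $21,694.84

$21,694.84


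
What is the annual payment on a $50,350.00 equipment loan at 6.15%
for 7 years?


Formula: PMT = PV * r / (1 - (1+r)^(-n))
Denominator: 1 - (1 + 0.0615)^(-7) = 0.341494
Numerator: $50,350.00 * 0.0615 = 3096.525
PMT = 3096.525 / 0.341494 = $9,067.59

$9,067.59


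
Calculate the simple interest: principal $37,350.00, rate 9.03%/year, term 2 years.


Formula: I = P * r * t
Substituting: I = $37,350.00 * 0.0903 * 2
Step: I = $37,350.00 * 0.1806
I = $6,745.41

$6,745.41


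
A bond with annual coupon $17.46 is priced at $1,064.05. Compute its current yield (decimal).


Formula: Current yield = annual coupon / price
Substituting: CY = $17.46 / $1,064.05
CY = 0.016409

0.016409


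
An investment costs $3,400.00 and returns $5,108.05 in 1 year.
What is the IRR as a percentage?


Formula: IRR = C1/C0 - 1
Substituting: IRR = $5,108.05 / $3,400.00 - 1
Ratio: 1.502368 - 1 = 0.502368
IRR = 50.2368%

50.2368%


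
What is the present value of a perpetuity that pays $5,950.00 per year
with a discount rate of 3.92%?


Formula: PV = C / r
Substituting: PV = $5,950.00 / 0.0392
PV = $151,785.71

$151,785.71


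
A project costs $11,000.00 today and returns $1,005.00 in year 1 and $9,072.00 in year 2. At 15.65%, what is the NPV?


Formula: NPV = C0 + C1/(1+r) + C2/(1+r)^2
Discount C1: $1,005.00 / (1 + 0.1565) = $869.00
Discount C2: $9,072.00 / (1 + 0.1565)^2 = $6,782.84
NPV = -$11,000.00 + $869.00 + $6,782.84 = -$3,348.16

-$3,348.16


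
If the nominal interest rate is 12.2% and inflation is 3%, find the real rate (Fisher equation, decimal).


Formula: (1 + r_real) = (1 + r_nom) / (1 + inflation)
Substituting: (1 + r_real) = 1.122 / 1.03
(1 + r_real) = 1.08932
r_real = 1.08932 - 1 = 0.08932

0.08932


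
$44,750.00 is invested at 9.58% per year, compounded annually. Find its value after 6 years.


Formula: FV = P * (1 + r)^n
Substituting: FV = $44,750.00 * (1 + 0.0958)^6
Growth factor: (1.0958)^6 = 1.731362
FV = $44,750.00 * 1.731362 = $77,478.43

$77,478.43


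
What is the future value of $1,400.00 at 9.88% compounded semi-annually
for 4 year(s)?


Formula: FV = P * (1 + r/m)^(m*t)
Period rate: r/m = 0.0988 / 2 = 0.0494
Total periods: m*t = 2 * 4 = 8
Growth factor: (1 + 0.0494)^8 = 1.470715
FV = $1,400.00 * 1.470715 = $2,059.00

$2,059.00


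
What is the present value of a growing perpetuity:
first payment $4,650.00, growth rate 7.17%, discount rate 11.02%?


Formula: PV = C / (r - g)
Spread: r - g = 0.1102 - 0.0717 = 0.0385
Substituting: PV = $4,650.00 / 0.0385
PV = $120,779.22

$120,779.22


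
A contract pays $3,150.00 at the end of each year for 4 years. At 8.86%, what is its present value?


Formula: PV = PMT * (1 - (1+r)^(-n)) / r
Discount factor: (1 + 0.0886)^(-4) = 0.712077
Bracket: 1 - 0.712077 = 0.287923
PV = $3,150.00 * 0.287923 / 0.0886 = $10,236.56

$10,236.56


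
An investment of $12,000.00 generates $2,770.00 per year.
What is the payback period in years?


Formula: Payback = investment / annual cash flow
Substituting: Payback = $12,000.00 / $2,770.00
Payback = 4.3321 years

4.3321 years


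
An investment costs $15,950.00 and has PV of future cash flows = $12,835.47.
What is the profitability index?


Formula: PI = PV(cash flows) / initial investment
Substituting: PI = $12,835.47 / $15,950.00
PI = 0.8047

0.8047


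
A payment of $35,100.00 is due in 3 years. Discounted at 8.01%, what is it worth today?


Formula: PV = FV / (1 + r)^n
Substituting: PV = $35,100.00 / (1 + 0.0801)^3
Discount factor: (1.0801)^3 = 1.260062
PV = $35,100.00 / 1.260062 = $27,855.77

$27,855.77


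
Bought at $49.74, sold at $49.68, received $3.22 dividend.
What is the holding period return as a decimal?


Formula: HPR = (P1 - P0 + D) / P0
Gain: $49.68 - $49.74 + $3.22 = $3.16
HPR = $3.16 / $49.74 = 0.0635

0.0635


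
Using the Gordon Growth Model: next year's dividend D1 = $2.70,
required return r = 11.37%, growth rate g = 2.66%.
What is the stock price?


Formula: P = D1 / (r - g)
Spread: r - g = 0.1137 - 0.0266 = 0.0871
Substituting: P = $2.70 / 0.0871
P = $31.00

$31.00


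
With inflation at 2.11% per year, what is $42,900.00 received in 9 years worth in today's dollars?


Formula: Real value = nominal / (1 + inflation)^years
Price level: (1 + 0.0211)^9 = 1.206742
Real value = $42,900.00 / 1.206742 = $35,550.26

$35,550.26


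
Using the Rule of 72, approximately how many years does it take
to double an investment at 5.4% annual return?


Formula: Years ≈ 72 / r
Substituting: Years ≈ 72 / 5.4
Years ≈ 13.3

13.3 years


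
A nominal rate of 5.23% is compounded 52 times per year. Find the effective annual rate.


Formula: EAR = (1 + r/m)^m - 1
Period rate: r/m = 0.0523 / 52 = 0.001006
Compounding: (1 + 0.001006)^52 = 1.053664
EAR = 1.053664 - 1 = 0.053664

0.053664


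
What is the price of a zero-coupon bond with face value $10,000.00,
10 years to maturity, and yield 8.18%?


Formula: Price = FV / (1 + r)^n
Substituting: Price = $10,000.00 / (1 + 0.0818)^10
Discount factor: (1.0818)^10 = 2.195178
Price = $10,000.00 / 2.195178 = $4,555.44

$4,555.44


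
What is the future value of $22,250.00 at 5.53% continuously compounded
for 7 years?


Formula: FV = P * e^(r*t)
Exponent: r*t = 0.0553 * 7 = 0.3871
e^(0.3871) = 1.472704
FV = $22,250.00 * 1.472704 = $32,767.66

$32,767.66


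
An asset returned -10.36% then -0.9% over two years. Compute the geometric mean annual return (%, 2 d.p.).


Formula: Geometric mean = ((1+r1)*(1+r2))^(1/2) - 1
Product: (1 + -0.1036) * (1 + -0.009) = 0.8964 * 0.991 = 0.888332
Square root: 0.888332^0.5 = 0.942514
Geometric mean = 0.942514 - 1 = -0.057486
As percentage: -5.75%

-5.75%


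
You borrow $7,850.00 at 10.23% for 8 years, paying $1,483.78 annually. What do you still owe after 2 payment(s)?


Formula: Balance = PV*(1+r)^k - PMT*((1+r)^k - 1)/r
Growth: (1 + 0.1023)^2 = 1.215065
Accumulated factor: ((1+r)^k - 1)/r = 2.1023
Balance = $7,850.00 * 1.215065 - $1,483.78 * 2.1023
Balance = $6,418.91

$6,418.91


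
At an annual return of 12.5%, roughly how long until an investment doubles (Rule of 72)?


Formula: Years ≈ 72 / r
Substituting: Years ≈ 72 / 12.5
Years ≈ 5.8

5.8 years


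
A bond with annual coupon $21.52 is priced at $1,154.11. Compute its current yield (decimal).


Formula: Current yield = annual coupon / price
Substituting: CY = $21.52 / $1,154.11
CY = 0.018646

0.018646


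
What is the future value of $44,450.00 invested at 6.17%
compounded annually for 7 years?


Formula: FV = P * (1 + r)^n
Substituting: FV = $44,450.00 * (1 + 0.0617)^7
Growth factor: (1.0617)^7 = 1.520592
FV = $44,450.00 * 1.520592 = $67,590.32

$67,590.32


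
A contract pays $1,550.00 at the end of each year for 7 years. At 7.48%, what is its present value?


Formula: PV = PMT * (1 - (1+r)^(-n)) / r
Discount factor: (1 + 0.0748)^(-7) = 0.60354
Bracket: 1 - 0.60354 = 0.39646
PV = $1,550.00 * 0.39646 / 0.0748 = $8,215.40

$8,215.40


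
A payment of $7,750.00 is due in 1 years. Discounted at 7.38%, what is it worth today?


Formula: PV = FV / (1 + r)^n
Substituting: PV = $7,750.00 / (1 + 0.0738)^1
Discount factor: (1.0738)^1 = 1.0738
PV = $7,750.00 / 1.0738 = $7,217.36

$7,217.36


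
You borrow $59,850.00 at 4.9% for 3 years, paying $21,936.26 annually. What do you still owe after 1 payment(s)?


Formula: Balance = PV*(1+r)^k - PMT*((1+r)^k - 1)/r
Growth: (1 + 0.049)^1 = 1.049
Accumulated factor: ((1+r)^k - 1)/r = 1.0
Balance = $59,850.00 * 1.049 - $21,936.26 * 1.0
Balance = $40,846.39

$40,846.39


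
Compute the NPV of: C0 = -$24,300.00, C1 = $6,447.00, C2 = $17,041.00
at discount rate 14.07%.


Formula: NPV = C0 + C1/(1+r) + C2/(1+r)^2
Discount C1: $6,447.00 / (1 + 0.1407) = $5,651.79
Discount C2: $17,041.00 / (1 + 0.1407)^2 = $13,096.41
NPV = -$24,300.00 + $5,651.79 + $13,096.41 = -$5,551.80

-$5,551.80


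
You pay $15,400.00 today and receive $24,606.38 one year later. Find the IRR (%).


Formula: IRR = C1/C0 - 1
Substituting: IRR = $24,606.38 / $15,400.00 - 1
Ratio: 1.597817 - 1 = 0.597817
IRR = 59.7817%

59.7817%


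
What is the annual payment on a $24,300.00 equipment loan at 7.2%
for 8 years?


Formula: PMT = PV * r / (1 - (1+r)^(-n))
Denominator: 1 - (1 + 0.072)^(-8) = 0.426621
Numerator: $24,300.00 * 0.072 = 1749.6
PMT = 1749.6 / 0.426621 = $4,101.06

$4,101.06


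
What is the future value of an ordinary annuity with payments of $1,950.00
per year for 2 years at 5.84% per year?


Formula: FV = PMT * ((1+r)^n - 1) / r
Growth factor: (1 + 0.0584)^2 = 1.120211
Numerator: 1.120211 - 1 = 0.120211
FV = $1,950.00 * 0.120211 / 0.0584 = $4,013.88

$4,013.88


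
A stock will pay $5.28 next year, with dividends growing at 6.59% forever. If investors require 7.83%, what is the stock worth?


Formula: P = D1 / (r - g)
Spread: r - g = 0.0783 - 0.0659 = 0.0124
Substituting: P = $5.28 / 0.0124
P = $425.81

$425.81


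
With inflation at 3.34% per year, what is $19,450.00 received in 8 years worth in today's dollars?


Formula: Real value = nominal / (1 + inflation)^years
Price level: (1 + 0.0334)^8 = 1.300612
Real value = $19,450.00 / 1.300612 = $14,954.50

$14,954.50


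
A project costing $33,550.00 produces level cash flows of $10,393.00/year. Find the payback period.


Formula: Payback = investment / annual cash flow
Substituting: Payback = $33,550.00 / $10,393.00
Payback = 3.2281 years

3.2281 years


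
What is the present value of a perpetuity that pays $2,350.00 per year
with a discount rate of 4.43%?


Formula: PV = C / r
Substituting: PV = $2,350.00 / 0.0443
PV = $53,047.40

$53,047.40


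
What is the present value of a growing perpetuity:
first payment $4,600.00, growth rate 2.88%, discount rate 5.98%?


Formula: PV = C / (r - g)
Spread: r - g = 0.0598 - 0.0288 = 0.031
Substituting: PV = $4,600.00 / 0.031
PV = $148,387.10

$148,387.10


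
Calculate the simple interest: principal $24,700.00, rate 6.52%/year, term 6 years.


Formula: I = P * r * t
Substituting: I = $24,700.00 * 0.0652 * 6
Step: I = $24,700.00 * 0.3912
I = $9,662.64

$9,662.64


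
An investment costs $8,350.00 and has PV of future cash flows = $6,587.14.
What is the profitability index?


Formula: PI = PV(cash flows) / initial investment
Substituting: PI = $6,587.14 / $8,350.00
PI = 0.7889

0.7889


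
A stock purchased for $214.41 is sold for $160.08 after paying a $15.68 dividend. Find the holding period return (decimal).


Formula: HPR = (P1 - P0 + D) / P0
Gain: $160.08 - $214.41 + $15.68 = -$38.65
HPR = -$38.65 / $214.41 = -0.1803

-0.1803


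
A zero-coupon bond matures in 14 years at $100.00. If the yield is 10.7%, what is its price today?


Formula: Price = FV / (1 + r)^n
Substituting: Price = $100.00 / (1 + 0.107)^14
Discount factor: (1.107)^14 = 4.150178
Price = $100.00 / 4.150178 = $24.10

$24.10


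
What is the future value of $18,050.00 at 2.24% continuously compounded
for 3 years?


Formula: FV = P * e^(r*t)
Exponent: r*t = 0.0224 * 3 = 0.0672
e^(0.0672) = 1.069509
FV = $18,050.00 * 1.069509 = $19,304.64

$19,304.64


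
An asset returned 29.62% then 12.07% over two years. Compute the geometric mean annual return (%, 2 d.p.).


Formula: Geometric mean = ((1+r1)*(1+r2))^(1/2) - 1
Product: (1 + 0.2962) * (1 + 0.1207) = 1.2962 * 1.1207 = 1.452651
Square root: 1.452651^0.5 = 1.20526
Geometric mean = 1.20526 - 1 = 0.20526
As percentage: 20.53%

20.53%


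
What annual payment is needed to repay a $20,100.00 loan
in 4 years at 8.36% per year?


Formula: PMT = PV * r / (1 - (1+r)^(-n))
Denominator: 1 - (1 + 0.0836)^(-4) = 0.274689
Numerator: $20,100.00 * 0.0836 = 1680.36
PMT = 1680.36 / 0.274689 = $6,117.31

$6,117.31


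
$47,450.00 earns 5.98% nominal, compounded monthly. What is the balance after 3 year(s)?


Formula: FV = P * (1 + r/m)^(m*t)
Period rate: r/m = 0.0598 / 12 = 0.004983
Total periods: m*t = 12 * 3 = 36
Growth factor: (1 + 0.004983)^36 = 1.195966
FV = $47,450.00 * 1.195966 = $56,748.60

$56,748.60


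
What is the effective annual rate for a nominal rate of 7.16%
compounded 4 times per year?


Formula: EAR = (1 + r/m)^m - 1
Period rate: r/m = 0.0716 / 4 = 0.0179
Compounding: (1 + 0.0179)^4 = 1.073546
EAR = 1.073546 - 1 = 0.073546

0.073546


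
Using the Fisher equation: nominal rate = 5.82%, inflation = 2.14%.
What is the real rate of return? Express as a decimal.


Formula: (1 + r_real) = (1 + r_nom) / (1 + inflation)
Substituting: (1 + r_real) = 1.0582 / 1.0214
(1 + r_real) = 1.036029
r_real = 1.036029 - 1 = 0.036029

0.036029


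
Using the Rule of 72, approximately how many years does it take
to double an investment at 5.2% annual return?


Formula: Years ≈ 72 / r
Substituting: Years ≈ 72 / 5.2
Years ≈ 13.8

13.8 years


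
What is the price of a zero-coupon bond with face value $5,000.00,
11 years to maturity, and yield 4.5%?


Formula: Price = FV / (1 + r)^n
Substituting: Price = $5,000.00 / (1 + 0.045)^11
Discount factor: (1.045)^11 = 1.622853
Price = $5,000.00 / 1.622853 = $3,080.99

$3,080.99


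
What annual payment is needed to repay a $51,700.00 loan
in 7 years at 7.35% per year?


Formula: PMT = PV * r / (1 - (1+r)^(-n))
Denominator: 1 - (1 + 0.0735)^(-7) = 0.391325
Numerator: $51,700.00 * 0.0735 = 3799.95
PMT = 3799.95 / 0.391325 = $9,710.48

$9,710.48


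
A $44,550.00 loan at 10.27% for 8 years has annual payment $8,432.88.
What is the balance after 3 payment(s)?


Formula: Balance = PV*(1+r)^k - PMT*((1+r)^k - 1)/r
Growth: (1 + 0.1027)^3 = 1.340825
Accumulated factor: ((1+r)^k - 1)/r = 3.318647
Balance = $44,550.00 * 1.340825 - $8,432.88 * 3.318647
Balance = $31,748.00

$31,748.00


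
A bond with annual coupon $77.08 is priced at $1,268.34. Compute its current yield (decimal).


Formula: Current yield = annual coupon / price
Substituting: CY = $77.08 / $1,268.34
CY = 0.060772

0.060772


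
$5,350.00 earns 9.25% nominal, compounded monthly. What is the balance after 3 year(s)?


Formula: FV = P * (1 + r/m)^(m*t)
Period rate: r/m = 0.0925 / 12 = 0.007708
Total periods: m*t = 12 * 3 = 36
Growth factor: (1 + 0.007708)^36 = 1.318422
FV = $5,350.00 * 1.318422 = $7,053.56

$7,053.56


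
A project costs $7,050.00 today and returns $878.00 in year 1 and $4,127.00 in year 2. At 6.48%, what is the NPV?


Formula: NPV = C0 + C1/(1+r) + C2/(1+r)^2
Discount C1: $878.00 / (1 + 0.0648) = $824.57
Discount C2: $4,127.00 / (1 + 0.0648)^2 = $3,639.97
NPV = -$7,050.00 + $824.57 + $3,639.97 = -$2,585.46

-$2,585.46


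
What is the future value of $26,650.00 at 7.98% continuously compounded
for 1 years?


Formula: FV = P * e^(r*t)
Exponent: r*t = 0.0798 * 1 = 0.0798
e^(0.0798) = 1.08307
FV = $26,650.00 * 1.08307 = $28,863.83

$28,863.83


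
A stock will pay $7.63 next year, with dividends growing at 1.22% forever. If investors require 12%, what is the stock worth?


Formula: P = D1 / (r - g)
Spread: r - g = 0.12 - 0.0122 = 0.1078
Substituting: P = $7.63 / 0.1078
P = $70.78

$70.78


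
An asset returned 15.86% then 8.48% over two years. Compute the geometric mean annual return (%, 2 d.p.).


Formula: Geometric mean = ((1+r1)*(1+r2))^(1/2) - 1
Product: (1 + 0.1586) * (1 + 0.0848) = 1.1586 * 1.0848 = 1.256849
Square root: 1.256849^0.5 = 1.121093
Geometric mean = 1.121093 - 1 = 0.121093
As percentage: 12.11%

12.11%


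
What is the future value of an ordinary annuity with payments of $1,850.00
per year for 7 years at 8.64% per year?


Formula: FV = PMT * ((1+r)^n - 1) / r
Growth factor: (1 + 0.0864)^7 = 1.786193
Numerator: 1.786193 - 1 = 0.786193
FV = $1,850.00 * 0.786193 / 0.0864 = $16,833.99

$16,833.99


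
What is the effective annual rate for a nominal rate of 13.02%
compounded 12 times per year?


Formula: EAR = (1 + r/m)^m - 1
Period rate: r/m = 0.1302 / 12 = 0.01085
Compounding: (1 + 0.01085)^12 = 1.138258
EAR = 1.138258 - 1 = 0.138258

0.138258


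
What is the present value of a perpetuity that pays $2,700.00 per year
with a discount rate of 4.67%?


Formula: PV = C / r
Substituting: PV = $2,700.00 / 0.0467
PV = $57,815.85

$57,815.85


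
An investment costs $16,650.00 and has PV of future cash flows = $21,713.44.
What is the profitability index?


Formula: PI = PV(cash flows) / initial investment
Substituting: PI = $21,713.44 / $16,650.00
PI = 1.3041

1.3041


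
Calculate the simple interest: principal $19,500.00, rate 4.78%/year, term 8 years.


Formula: I = P * r * t
Substituting: I = $19,500.00 * 0.0478 * 8
Step: I = $19,500.00 * 0.3824
I = $7,456.80

$7,456.80


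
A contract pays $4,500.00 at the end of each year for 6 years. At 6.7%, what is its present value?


Formula: PV = PMT * (1 - (1+r)^(-n)) / r
Discount factor: (1 + 0.067)^(-6) = 0.677663
Bracket: 1 - 0.677663 = 0.322337
PV = $4,500.00 * 0.322337 / 0.067 = $21,649.53

$21,649.53


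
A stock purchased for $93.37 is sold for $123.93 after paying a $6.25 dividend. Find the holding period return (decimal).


Formula: HPR = (P1 - P0 + D) / P0
Gain: $123.93 - $93.37 + $6.25 = $36.81
HPR = $36.81 / $93.37 = 0.3942

0.3942


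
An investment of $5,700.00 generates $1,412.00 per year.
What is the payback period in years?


Formula: Payback = investment / annual cash flow
Substituting: Payback = $5,700.00 / $1,412.00
Payback = 4.0368 years

4.0368 years


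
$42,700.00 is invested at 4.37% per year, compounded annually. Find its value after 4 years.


Formula: FV = P * (1 + r)^n
Substituting: FV = $42,700.00 * (1 + 0.0437)^4
Growth factor: (1.0437)^4 = 1.186596
FV = $42,700.00 * 1.186596 = $50,667.63

$50,667.63


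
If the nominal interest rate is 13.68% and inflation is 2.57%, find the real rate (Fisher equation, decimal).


Formula: (1 + r_real) = (1 + r_nom) / (1 + inflation)
Substituting: (1 + r_real) = 1.1368 / 1.0257
(1 + r_real) = 1.108316
r_real = 1.108316 - 1 = 0.108316

0.108316


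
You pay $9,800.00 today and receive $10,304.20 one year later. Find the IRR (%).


Formula: IRR = C1/C0 - 1
Substituting: IRR = $10,304.20 / $9,800.00 - 1
Ratio: 1.051449 - 1 = 0.051449
IRR = 5.1449%

5.1449%


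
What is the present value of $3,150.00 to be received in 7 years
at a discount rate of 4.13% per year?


Formula: PV = FV / (1 + r)^n
Substituting: PV = $3,150.00 / (1 + 0.0413)^7
Discount factor: (1.0413)^7 = 1.327489
PV = $3,150.00 / 1.327489 = $2,372.90

$2,372.90


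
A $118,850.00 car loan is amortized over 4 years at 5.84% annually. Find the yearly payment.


Formula: PMT = PV * r / (1 - (1+r)^(-n))
Denominator: 1 - (1 + 0.0584)^(-4) = 0.203106
Numerator: $118,850.00 * 0.0584 = 6940.84
PMT = 6940.84 / 0.203106 = $34,173.52

$34,173.52


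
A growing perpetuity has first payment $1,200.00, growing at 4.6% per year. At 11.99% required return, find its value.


Formula: PV = C / (r - g)
Spread: r - g = 0.1199 - 0.046 = 0.0739
Substituting: PV = $1,200.00 / 0.0739
PV = $16,238.16

$16,238.16


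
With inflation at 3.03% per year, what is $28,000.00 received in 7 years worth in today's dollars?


Formula: Real value = nominal / (1 + inflation)^years
Price level: (1 + 0.0303)^7 = 1.232384
Real value = $28,000.00 / 1.232384 = $22,720.20

$22,720.20


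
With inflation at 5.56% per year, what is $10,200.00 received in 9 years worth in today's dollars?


Formula: Real value = nominal / (1 + inflation)^years
Price level: (1 + 0.0556)^9 = 1.6274
Real value = $10,200.00 / 1.6274 = $6,267.66

$6,267.66
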